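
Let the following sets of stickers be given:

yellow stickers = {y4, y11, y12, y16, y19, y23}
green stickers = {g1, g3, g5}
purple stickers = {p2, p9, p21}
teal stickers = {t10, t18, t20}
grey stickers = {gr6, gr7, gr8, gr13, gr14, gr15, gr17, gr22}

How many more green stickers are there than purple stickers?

green stickers: 3.
purple stickers: 3.
3 − 3 = 0.

0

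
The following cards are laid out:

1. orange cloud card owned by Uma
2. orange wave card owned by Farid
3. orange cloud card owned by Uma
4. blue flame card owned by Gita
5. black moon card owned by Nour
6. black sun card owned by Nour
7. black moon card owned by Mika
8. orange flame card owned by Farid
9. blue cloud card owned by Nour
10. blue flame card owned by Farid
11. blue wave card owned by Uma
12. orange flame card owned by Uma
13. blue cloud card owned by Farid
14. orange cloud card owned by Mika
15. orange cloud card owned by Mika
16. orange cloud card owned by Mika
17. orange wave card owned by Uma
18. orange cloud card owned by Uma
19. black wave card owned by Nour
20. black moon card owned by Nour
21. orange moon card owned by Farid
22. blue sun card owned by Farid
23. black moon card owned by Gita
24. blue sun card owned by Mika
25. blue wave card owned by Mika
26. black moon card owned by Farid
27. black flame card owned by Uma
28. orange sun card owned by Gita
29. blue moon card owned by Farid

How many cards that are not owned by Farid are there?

Total cards: 29; with the excluded value: 8; remaining 29 − 8 = 21.

21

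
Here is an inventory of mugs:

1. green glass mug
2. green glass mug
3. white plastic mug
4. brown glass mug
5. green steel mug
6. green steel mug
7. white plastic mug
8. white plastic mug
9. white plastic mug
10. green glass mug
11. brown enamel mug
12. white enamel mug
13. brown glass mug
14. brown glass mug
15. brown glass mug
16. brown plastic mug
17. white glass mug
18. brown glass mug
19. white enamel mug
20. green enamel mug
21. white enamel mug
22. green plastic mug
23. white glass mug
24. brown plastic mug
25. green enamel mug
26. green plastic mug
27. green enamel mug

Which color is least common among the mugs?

brown

Counts by color: green 10, white 9, brown 8.
The minimum is 8, held uniquely by brown.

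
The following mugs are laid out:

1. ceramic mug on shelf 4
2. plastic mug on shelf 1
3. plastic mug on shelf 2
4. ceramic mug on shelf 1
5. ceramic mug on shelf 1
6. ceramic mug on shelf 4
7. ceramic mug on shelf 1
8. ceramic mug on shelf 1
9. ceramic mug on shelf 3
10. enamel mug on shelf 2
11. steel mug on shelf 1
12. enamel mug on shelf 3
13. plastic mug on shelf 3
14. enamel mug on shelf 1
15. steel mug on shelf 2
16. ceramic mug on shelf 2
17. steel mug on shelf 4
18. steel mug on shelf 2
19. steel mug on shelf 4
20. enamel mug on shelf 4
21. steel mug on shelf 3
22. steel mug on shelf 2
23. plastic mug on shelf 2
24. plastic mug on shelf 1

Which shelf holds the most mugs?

Counts by shelf: shelf 1→8, shelf 2→7, shelf 4→5, shelf 3→4.
The maximum is 8, held uniquely by shelf 1.

shelf 1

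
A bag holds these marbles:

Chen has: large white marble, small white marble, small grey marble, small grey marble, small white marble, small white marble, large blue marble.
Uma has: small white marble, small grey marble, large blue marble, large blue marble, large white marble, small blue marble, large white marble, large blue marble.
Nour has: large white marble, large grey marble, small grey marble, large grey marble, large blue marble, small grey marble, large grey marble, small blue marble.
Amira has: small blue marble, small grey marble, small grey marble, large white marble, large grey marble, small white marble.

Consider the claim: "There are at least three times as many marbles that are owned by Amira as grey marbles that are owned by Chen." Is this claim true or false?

True

Count of marbles owned by Amira: 6.
Count of grey marbles owned by Chen: 2.
The claim requires 6 ≥ 3 × 2 = 6, which holds.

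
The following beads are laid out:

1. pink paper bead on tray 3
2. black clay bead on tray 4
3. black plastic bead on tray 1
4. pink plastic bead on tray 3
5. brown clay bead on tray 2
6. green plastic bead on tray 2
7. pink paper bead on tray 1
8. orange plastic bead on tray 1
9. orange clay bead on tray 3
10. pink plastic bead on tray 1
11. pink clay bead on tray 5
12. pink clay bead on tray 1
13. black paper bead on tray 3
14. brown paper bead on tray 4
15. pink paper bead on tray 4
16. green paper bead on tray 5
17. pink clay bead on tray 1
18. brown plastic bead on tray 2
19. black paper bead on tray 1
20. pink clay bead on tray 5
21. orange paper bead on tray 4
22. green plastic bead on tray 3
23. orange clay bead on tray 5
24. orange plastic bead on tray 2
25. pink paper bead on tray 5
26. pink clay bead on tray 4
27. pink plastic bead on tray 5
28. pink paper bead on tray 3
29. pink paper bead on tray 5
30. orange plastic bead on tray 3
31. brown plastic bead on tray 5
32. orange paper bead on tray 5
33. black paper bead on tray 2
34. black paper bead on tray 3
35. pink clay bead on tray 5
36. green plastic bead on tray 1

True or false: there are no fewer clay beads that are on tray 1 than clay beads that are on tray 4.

clay beads on tray 1: 2.
clay beads on tray 4: 2.
The claim requires 2 ≥ 2, which holds.

True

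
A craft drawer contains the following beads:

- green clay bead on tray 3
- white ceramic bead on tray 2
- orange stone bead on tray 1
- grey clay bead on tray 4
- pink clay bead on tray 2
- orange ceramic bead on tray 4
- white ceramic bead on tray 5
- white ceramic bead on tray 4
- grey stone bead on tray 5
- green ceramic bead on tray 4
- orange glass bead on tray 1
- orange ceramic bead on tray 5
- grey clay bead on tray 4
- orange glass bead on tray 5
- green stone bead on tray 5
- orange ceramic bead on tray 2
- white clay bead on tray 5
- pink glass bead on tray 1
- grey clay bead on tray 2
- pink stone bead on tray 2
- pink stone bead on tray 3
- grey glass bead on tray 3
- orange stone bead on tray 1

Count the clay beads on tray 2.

2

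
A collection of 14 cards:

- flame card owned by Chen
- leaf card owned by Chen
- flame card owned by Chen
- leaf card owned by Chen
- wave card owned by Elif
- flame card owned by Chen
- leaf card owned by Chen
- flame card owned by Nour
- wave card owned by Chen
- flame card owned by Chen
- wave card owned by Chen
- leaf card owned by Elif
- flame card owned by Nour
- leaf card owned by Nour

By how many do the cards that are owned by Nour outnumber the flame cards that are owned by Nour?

cards owned by Nour: 3.
flame cards owned by Nour: 2.
3 − 2 = 1.

1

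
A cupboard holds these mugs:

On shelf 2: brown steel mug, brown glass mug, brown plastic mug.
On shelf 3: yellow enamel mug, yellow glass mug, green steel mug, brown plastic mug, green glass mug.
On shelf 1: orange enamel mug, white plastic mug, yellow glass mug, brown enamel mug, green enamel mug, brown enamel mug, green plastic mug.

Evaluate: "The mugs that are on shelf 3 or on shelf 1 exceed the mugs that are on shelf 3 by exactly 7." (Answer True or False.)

True

There are 12 mugs on shelf 3 or on shelf 1.
There are 5 mugs on shelf 3.
The claim requires 12 − 5 (= 7) to equal 7, which holds.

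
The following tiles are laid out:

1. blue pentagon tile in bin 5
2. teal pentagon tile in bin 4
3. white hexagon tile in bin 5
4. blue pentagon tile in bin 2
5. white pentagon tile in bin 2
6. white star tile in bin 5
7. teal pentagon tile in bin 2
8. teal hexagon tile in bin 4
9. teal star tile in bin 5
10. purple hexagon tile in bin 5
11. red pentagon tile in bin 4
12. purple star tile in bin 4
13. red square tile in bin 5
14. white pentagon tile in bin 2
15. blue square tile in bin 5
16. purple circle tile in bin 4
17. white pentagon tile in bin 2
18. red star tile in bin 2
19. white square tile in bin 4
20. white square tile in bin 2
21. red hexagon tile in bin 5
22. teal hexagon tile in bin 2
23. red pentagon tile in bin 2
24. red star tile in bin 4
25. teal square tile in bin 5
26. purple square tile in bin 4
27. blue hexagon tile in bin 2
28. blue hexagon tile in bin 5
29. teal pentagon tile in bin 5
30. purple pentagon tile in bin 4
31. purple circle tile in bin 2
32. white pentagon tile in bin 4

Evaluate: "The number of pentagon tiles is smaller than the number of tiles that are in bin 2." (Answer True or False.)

False

pentagon tiles: 12.
tiles in bin 2: 11.
The claim requires 12 < 11, which does not hold.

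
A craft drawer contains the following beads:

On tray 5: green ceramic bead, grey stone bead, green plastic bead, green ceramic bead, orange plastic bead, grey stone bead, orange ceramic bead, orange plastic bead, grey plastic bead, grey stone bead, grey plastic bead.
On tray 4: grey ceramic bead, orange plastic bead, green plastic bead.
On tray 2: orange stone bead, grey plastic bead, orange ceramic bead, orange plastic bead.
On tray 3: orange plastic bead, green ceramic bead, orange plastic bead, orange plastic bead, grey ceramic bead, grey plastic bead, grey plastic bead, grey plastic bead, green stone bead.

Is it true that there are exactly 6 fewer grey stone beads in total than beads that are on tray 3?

True

|grey stone beads| = 3.
|beads on tray 3| = 9.
The claim requires 9 − 3 (= 6) to equal 6, which holds.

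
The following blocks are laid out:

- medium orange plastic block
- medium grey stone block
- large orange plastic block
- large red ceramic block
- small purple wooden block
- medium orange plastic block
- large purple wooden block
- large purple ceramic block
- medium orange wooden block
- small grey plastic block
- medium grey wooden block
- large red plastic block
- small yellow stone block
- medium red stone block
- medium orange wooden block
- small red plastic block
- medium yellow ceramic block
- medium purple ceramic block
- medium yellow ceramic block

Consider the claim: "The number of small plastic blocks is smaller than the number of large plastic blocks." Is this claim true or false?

small plastic blocks: 2.
large plastic blocks: 2.
The claim requires 2 < 2, which does not hold.

False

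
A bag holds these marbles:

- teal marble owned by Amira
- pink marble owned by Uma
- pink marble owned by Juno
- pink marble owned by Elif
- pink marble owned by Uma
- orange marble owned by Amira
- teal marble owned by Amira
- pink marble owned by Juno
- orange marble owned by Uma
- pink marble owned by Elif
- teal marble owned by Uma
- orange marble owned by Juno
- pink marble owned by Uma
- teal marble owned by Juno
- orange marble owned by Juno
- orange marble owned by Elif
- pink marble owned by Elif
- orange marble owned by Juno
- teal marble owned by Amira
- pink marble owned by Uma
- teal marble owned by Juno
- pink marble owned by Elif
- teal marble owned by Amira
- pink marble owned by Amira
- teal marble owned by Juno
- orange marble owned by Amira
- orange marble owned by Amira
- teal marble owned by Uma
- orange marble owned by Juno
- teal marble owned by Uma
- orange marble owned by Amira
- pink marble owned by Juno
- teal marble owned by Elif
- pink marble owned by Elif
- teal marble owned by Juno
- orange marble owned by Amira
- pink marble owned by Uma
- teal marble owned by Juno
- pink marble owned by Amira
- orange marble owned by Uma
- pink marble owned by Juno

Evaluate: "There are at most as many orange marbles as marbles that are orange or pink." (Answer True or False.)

orange marbles: 12.
marbles that are orange or pink: 28.
The claim requires 12 ≤ 28, which holds.

True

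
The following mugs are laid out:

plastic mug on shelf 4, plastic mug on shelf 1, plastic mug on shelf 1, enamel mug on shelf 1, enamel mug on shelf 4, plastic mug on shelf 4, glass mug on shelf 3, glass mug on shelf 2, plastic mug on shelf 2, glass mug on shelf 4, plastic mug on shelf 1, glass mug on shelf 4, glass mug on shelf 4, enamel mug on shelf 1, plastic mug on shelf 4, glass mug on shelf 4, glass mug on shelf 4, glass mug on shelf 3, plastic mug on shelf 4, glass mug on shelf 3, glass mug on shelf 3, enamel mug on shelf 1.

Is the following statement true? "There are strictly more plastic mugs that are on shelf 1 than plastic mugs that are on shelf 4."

False

|plastic mugs on shelf 1| = 3.
|plastic mugs on shelf 4| = 4.
The claim requires 3 > 4, which does not hold.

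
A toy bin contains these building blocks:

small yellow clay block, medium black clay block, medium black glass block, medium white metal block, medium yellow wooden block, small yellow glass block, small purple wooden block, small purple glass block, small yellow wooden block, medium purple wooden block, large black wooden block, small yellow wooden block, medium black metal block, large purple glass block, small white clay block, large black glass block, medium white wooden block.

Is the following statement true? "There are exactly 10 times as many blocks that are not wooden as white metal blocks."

True

blocks that are not wooden: 10.
white metal blocks: 1.
The claim requires 10 = 10 × 1 = 10, which holds.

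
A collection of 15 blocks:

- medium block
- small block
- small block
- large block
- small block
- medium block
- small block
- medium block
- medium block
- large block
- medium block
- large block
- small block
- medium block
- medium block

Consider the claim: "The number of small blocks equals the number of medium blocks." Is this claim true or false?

|small blocks| = 5.
|medium blocks| = 7.
The claim requires 5 = 7, which does not hold.

False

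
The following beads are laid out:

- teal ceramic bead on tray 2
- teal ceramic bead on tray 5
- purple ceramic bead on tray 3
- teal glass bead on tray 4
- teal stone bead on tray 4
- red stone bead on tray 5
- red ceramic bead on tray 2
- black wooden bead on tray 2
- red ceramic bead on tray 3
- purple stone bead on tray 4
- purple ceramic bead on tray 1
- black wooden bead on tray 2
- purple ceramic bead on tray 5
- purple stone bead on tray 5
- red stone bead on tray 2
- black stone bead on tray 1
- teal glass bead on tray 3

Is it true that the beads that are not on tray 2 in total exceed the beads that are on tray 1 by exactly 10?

True

There are 12 beads that are not on tray 2.
There are 2 beads on tray 1.
The claim requires 12 − 2 (= 10) to equal 10, which holds.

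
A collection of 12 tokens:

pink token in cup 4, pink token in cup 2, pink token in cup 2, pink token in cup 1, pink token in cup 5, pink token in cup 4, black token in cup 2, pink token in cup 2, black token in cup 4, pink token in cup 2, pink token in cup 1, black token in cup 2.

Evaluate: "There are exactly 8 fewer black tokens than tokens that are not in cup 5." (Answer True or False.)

True

There are 3 black tokens.
There are 11 tokens that are not in cup 5.
The claim requires 11 − 3 (= 8) to equal 8, which holds.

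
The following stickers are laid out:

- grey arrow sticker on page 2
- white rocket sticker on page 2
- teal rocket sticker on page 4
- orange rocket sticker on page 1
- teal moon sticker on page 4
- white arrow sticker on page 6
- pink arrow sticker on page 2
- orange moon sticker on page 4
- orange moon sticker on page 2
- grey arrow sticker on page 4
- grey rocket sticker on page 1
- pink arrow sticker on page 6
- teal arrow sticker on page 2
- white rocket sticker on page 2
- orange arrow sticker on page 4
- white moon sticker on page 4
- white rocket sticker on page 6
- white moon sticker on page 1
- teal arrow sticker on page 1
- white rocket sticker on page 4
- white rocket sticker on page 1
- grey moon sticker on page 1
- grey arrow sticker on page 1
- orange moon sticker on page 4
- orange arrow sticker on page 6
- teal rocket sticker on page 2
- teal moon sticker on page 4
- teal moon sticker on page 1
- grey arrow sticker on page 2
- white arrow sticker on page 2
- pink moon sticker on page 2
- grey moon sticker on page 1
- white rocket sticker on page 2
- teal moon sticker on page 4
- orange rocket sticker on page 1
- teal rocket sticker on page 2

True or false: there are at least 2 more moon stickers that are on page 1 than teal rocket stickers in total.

False

moon stickers on page 1: 4.
teal rocket stickers: 3.
The claim requires 4 − 3 = 1 ≥ 2, which does not hold.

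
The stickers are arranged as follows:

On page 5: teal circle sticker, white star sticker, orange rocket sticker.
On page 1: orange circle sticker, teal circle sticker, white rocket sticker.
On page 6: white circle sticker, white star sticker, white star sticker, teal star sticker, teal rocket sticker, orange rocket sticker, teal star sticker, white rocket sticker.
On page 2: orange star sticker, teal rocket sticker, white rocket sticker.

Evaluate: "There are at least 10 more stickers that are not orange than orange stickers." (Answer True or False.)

stickers that are not orange: 13.
orange stickers: 4.
The claim requires 13 − 4 = 9 ≥ 10, which does not hold.

False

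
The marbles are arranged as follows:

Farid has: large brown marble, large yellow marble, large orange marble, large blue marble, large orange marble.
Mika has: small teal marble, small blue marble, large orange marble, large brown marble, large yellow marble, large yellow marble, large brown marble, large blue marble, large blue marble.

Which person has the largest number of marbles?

Counts by owner: Mika→9, Farid→5.
The maximum is 9, held uniquely by Mika.

Mika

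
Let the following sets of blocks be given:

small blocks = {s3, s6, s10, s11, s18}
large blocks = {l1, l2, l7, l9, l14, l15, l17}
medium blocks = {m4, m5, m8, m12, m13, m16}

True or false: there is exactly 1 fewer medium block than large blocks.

True

|medium blocks| = 6.
|large blocks| = 7.
The claim requires 7 − 6 (= 1) to equal 1, which holds.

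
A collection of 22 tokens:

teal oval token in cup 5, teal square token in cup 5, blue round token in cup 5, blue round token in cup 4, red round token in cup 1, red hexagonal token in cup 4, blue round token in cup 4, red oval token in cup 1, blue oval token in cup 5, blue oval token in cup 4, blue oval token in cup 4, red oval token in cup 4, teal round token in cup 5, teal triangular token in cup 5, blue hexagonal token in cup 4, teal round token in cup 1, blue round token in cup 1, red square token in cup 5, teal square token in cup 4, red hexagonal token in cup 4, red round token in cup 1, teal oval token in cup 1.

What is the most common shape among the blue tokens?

Counts by shape (restricted to blue tokens): round 4, oval 3, hexagonal 1.
The maximum is 4, held uniquely by round.

round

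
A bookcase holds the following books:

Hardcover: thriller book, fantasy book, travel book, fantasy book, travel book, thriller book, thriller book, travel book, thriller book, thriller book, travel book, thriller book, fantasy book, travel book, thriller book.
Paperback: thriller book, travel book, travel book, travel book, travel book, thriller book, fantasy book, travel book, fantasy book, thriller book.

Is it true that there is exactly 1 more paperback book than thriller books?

False

|paperback books| = 10.
|thriller books| = 10.
The claim requires 10 − 10 (= 0) to equal 1, which does not hold.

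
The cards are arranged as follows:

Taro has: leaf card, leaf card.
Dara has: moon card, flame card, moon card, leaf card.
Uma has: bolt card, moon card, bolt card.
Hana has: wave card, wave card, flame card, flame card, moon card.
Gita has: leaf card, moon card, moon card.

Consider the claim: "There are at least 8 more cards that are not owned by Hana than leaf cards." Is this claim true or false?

True

Count of cards that are not owned by Hana: 12.
There are 4 leaf cards.
The claim requires 12 − 4 = 8 ≥ 8, which holds.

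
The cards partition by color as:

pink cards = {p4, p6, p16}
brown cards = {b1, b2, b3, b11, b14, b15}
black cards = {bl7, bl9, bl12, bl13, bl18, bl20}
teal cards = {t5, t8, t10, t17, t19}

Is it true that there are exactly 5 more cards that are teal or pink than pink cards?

There are 8 cards that are teal or pink.
There are 3 pink cards.
The claim requires 8 − 3 (= 5) to equal 5, which holds.

True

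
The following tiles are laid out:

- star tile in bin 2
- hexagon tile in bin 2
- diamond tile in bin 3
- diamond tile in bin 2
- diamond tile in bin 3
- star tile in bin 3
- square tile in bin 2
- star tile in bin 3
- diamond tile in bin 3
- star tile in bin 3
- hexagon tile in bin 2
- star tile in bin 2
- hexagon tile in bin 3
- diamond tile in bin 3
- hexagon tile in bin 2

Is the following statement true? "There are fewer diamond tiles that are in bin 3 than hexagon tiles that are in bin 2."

|diamond tiles in bin 3| = 4.
|hexagon tiles in bin 2| = 3.
The claim requires 4 < 3, which does not hold.

False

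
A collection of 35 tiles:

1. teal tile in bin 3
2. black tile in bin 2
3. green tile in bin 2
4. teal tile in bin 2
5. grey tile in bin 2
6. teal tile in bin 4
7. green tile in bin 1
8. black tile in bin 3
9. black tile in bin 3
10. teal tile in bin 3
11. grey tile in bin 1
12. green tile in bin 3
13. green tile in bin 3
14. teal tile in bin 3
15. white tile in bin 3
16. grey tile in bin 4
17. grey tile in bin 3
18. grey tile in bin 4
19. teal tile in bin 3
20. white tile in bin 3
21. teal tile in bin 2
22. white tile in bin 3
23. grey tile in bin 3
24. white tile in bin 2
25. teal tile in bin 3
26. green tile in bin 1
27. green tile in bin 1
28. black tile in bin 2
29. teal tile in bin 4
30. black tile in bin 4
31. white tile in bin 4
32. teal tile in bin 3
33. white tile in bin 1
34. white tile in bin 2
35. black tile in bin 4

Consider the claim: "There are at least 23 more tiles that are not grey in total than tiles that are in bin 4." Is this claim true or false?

tiles that are not grey: 29.
tiles in bin 4: 7.
The claim requires 29 − 7 = 22 ≥ 23, which does not hold.

False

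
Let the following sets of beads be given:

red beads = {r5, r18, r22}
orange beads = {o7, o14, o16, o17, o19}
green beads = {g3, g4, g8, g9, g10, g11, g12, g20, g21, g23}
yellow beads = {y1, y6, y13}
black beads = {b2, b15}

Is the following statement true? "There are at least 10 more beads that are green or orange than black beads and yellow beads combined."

True

|beads that are green or orange| = 15.
black beads: 2; yellow beads: 3; combined: 2 + 3 = 5.
The claim requires 15 − 5 = 10 ≥ 10, which holds.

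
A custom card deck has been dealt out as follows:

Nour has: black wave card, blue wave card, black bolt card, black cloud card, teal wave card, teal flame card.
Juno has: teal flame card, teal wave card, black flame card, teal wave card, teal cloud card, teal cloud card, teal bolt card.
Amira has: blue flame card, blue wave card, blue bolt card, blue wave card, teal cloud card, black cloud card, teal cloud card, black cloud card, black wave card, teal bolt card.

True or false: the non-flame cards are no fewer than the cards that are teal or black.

|non-flame cards| = 19.
|cards that are teal or black| = 18.
The claim requires 19 ≥ 18, which holds.

True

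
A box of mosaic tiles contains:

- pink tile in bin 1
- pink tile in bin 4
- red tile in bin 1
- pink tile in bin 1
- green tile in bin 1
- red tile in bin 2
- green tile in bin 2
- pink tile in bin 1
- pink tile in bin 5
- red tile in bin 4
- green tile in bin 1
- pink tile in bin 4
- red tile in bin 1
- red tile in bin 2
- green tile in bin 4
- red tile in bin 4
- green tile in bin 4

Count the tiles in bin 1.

7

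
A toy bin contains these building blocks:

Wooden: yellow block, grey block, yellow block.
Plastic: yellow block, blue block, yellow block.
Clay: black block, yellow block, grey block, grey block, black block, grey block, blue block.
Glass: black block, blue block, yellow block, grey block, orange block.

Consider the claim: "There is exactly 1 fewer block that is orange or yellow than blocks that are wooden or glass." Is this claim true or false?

|blocks that are orange or yellow| = 7.
|blocks that are wooden or glass| = 8.
The claim requires 8 − 7 (= 1) to equal 1, which holds.

True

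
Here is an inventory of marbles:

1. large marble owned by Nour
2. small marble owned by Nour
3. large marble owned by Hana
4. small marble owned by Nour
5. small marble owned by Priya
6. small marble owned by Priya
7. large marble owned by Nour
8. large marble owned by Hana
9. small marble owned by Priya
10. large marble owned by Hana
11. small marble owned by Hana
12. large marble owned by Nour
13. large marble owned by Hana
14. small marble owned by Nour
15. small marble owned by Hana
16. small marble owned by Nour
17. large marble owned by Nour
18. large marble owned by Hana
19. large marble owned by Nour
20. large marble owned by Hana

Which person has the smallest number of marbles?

Counts by owner: Nour→9, Hana→8, Priya→3.
The minimum is 3, held uniquely by Priya.

Priya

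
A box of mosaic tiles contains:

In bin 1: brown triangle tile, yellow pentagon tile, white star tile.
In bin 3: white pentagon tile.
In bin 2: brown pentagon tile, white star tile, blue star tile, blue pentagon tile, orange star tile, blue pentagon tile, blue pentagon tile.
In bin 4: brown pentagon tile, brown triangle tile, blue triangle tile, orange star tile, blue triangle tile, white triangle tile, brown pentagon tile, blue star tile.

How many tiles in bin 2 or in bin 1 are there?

10

in bin 1: 3; in bin 2: 7; together 3 + 7 = 10.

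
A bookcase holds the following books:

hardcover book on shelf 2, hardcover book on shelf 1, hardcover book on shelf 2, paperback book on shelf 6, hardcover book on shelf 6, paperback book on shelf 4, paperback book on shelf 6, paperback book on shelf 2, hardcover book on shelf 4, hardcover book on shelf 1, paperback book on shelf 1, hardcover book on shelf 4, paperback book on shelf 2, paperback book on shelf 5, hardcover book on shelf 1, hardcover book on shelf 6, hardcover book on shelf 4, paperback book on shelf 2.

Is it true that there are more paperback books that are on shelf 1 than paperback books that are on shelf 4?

|paperback books on shelf 1| = 1.
|paperback books on shelf 4| = 1.
The claim requires 1 > 1, which does not hold.

False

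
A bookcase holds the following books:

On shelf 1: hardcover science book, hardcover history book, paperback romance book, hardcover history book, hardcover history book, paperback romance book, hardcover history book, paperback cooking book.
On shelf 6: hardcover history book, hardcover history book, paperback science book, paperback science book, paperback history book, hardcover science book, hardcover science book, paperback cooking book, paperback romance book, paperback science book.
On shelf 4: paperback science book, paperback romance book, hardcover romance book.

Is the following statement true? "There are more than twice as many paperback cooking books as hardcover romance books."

paperback cooking books: 2.
hardcover romance books: 1.
The claim requires 2 > 2 × 1 = 2, which does not hold.

False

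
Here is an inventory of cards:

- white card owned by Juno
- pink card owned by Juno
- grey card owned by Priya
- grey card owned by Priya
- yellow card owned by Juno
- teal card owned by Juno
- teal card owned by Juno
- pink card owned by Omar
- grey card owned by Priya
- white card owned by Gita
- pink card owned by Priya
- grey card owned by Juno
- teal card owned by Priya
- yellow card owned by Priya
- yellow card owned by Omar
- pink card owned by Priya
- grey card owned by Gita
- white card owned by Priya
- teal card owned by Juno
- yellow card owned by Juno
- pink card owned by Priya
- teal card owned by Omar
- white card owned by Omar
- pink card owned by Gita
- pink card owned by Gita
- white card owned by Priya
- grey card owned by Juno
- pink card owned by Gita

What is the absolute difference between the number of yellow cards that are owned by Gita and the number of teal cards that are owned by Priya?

yellow cards owned by Gita: 0. teal cards owned by Priya: 1.
|0 − 1| = 1 − 0 = 1.

1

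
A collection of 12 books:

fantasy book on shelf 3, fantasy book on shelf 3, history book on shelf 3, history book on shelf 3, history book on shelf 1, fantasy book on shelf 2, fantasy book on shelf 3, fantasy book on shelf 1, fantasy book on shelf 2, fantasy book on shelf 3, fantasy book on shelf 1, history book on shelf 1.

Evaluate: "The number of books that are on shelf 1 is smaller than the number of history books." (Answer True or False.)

books on shelf 1: 4.
history books: 4.
The claim requires 4 < 4, which does not hold.

False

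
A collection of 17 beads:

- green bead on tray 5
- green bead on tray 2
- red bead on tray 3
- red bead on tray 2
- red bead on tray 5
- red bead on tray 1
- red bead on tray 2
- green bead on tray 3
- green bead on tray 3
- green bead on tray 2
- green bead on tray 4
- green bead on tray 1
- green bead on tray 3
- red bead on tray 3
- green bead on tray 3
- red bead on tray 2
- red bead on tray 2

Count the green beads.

9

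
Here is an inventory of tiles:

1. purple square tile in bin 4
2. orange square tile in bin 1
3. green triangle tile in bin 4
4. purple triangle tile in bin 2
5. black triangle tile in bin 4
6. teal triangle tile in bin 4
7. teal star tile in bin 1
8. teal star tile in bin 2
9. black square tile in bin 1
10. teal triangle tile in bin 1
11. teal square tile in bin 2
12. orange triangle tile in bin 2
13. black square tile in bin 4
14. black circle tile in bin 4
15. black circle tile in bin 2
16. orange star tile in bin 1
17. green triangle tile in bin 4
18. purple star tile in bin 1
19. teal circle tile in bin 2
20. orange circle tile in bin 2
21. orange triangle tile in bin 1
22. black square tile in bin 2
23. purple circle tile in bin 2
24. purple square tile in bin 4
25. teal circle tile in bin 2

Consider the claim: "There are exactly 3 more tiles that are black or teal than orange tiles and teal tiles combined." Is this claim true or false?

False

|tiles that are black or teal| = 13.
orange tiles: 5; teal tiles: 7; combined: 5 + 7 = 12.
The claim requires 13 − 12 (= 1) to equal 3, which does not hold.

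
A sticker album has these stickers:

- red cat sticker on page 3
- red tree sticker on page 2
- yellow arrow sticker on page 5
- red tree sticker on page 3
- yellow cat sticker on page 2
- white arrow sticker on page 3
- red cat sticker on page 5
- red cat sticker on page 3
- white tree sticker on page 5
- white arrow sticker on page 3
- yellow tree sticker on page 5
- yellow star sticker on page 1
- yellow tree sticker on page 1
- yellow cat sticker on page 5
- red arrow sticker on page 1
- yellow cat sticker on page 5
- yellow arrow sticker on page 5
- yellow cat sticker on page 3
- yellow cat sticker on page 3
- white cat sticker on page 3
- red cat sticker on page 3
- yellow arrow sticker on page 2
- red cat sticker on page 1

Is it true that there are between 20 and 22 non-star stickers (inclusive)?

There are 22 non-star stickers.
The claim requires 20 ≤ 22 ≤ 22, which holds.

True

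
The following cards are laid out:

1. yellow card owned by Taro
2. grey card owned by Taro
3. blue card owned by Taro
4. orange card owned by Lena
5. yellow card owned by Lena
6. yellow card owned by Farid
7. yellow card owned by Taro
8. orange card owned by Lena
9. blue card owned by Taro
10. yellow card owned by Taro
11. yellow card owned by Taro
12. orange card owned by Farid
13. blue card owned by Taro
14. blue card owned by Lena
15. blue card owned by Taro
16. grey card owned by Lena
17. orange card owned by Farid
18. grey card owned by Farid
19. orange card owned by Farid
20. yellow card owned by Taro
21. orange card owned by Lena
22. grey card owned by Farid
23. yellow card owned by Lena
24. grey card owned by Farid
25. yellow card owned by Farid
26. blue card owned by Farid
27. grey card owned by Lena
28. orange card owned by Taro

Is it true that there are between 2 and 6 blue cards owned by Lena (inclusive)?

False

blue cards owned by Lena: 1.
The claim requires 2 ≤ 1 ≤ 6, which does not hold.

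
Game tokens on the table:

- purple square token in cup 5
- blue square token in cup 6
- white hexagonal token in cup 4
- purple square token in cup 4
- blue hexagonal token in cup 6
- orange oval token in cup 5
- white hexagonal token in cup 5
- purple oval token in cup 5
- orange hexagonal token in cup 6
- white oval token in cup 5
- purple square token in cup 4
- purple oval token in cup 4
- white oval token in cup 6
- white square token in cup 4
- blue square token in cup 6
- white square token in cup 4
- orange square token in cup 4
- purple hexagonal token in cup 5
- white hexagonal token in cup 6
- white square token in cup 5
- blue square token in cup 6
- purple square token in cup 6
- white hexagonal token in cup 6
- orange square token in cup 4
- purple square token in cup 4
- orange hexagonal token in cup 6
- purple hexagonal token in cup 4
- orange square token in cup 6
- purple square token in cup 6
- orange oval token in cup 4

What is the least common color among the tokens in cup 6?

purple

Counts by color (restricted to tokens in cup 6): blue 4, white 3, orange 3, purple 2.
The minimum is 2, held uniquely by purple.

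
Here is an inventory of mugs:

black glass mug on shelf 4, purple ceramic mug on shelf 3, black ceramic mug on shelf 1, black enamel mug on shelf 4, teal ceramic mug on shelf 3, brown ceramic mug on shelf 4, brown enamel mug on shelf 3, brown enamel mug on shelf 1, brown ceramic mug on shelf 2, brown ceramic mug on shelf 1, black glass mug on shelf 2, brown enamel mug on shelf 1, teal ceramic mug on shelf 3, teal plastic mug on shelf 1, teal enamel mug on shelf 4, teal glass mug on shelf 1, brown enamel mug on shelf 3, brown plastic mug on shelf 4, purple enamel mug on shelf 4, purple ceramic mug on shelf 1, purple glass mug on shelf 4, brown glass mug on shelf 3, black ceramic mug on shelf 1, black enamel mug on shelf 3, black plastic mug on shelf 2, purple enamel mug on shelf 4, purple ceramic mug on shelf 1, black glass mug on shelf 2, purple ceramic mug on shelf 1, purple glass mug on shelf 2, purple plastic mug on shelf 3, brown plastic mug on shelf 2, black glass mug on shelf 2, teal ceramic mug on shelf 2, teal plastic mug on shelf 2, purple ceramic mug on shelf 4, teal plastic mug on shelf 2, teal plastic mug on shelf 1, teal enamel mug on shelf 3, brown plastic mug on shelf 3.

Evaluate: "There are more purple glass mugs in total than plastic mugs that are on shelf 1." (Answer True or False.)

False

|purple glass mugs| = 2.
|plastic mugs on shelf 1| = 2.
The claim requires 2 > 2, which does not hold.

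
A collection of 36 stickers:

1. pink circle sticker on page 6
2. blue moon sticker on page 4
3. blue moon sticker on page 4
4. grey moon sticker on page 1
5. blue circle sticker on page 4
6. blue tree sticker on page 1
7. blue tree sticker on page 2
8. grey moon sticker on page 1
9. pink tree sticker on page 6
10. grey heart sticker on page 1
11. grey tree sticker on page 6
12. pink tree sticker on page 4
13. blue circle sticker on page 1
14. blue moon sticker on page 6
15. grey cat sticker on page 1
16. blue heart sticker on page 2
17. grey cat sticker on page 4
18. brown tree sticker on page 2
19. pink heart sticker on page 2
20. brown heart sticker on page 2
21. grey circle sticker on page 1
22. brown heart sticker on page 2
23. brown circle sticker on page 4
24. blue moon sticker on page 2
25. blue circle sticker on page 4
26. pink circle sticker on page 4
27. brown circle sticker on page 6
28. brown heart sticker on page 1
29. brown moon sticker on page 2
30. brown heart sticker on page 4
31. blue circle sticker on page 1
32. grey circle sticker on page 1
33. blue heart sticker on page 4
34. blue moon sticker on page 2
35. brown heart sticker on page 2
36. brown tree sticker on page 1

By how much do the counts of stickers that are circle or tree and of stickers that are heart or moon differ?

stickers that are circle or tree: 17. stickers that are heart or moon: 17.
|17 − 17| = 17 − 17 = 0.

0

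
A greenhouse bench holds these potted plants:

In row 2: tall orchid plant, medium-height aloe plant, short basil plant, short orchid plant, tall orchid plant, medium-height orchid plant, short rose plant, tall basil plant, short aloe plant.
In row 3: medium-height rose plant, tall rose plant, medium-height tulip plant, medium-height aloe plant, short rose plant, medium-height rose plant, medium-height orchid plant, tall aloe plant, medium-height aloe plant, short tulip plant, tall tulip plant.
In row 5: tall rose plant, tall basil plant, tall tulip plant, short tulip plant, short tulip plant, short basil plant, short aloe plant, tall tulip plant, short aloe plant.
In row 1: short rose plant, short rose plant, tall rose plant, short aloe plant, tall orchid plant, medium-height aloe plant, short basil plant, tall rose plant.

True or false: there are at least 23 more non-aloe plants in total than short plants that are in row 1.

|non-aloe plants| = 28.
|short plants in row 1| = 4.
The claim requires 28 − 4 = 24 ≥ 23, which holds.

True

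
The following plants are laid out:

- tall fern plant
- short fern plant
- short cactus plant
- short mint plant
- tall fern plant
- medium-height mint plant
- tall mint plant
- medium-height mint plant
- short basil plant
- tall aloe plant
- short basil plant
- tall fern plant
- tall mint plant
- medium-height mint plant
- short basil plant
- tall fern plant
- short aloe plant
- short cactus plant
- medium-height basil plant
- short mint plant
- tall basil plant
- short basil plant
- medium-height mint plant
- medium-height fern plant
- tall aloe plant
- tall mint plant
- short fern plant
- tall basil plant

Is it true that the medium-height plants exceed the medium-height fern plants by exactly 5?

True

|medium-height plants| = 6.
|medium-height fern plants| = 1.
The claim requires 6 − 1 (= 5) to equal 5, which holds.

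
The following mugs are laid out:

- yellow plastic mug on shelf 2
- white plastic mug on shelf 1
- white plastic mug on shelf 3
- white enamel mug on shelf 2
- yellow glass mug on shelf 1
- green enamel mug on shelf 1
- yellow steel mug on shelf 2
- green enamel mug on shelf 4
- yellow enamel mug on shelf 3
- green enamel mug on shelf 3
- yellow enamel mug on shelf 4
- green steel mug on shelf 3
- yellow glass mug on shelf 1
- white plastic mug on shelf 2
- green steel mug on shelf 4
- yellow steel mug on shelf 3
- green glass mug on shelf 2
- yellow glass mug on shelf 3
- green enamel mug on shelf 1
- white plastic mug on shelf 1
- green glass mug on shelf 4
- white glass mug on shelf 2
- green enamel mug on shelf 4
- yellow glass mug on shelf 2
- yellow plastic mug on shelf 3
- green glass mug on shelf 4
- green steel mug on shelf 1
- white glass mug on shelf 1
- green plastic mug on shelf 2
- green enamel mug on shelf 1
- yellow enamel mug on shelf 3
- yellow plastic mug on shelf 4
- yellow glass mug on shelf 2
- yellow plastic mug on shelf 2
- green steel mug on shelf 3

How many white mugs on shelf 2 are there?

3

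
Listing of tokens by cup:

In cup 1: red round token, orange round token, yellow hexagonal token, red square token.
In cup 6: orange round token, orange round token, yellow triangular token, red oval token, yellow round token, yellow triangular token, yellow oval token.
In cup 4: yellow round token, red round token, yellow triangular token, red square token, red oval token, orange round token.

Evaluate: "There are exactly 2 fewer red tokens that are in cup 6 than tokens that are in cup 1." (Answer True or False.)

|red tokens in cup 6| = 1.
|tokens in cup 1| = 4.
The claim requires 4 − 1 (= 3) to equal 2, which does not hold.

False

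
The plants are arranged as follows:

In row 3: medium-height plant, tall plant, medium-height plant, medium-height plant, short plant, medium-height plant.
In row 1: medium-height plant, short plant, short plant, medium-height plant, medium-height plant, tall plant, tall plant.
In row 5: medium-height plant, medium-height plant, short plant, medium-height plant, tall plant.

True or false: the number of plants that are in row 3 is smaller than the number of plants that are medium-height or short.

True

There are 6 plants in row 3.
There are 14 plants that are medium-height or short.
The claim requires 6 < 14, which holds.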